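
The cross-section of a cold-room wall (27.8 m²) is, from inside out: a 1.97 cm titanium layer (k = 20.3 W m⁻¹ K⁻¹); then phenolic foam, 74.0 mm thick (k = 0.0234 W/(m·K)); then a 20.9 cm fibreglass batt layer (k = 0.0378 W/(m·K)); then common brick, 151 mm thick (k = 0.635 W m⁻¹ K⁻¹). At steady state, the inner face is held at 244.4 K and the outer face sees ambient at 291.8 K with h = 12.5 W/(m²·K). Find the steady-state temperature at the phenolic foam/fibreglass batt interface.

T = 261.0 K

Series thermal resistances, inner to outer:
  R_titanium = L/(kA) = 0.0197/(20.3·27.8) = 3.491×10^-5 K/W
  R_phenolic foam = L/(kA) = 0.0740/(0.0234·27.8) = 0.1138 K/W
  R_fibreglass batt = L/(kA) = 0.209/(0.0378·27.8) = 0.1989 K/W
  R_common brick = L/(kA) = 0.151/(0.635·27.8) = 0.008554 K/W
  R_conv,out = 1/(hA) = 1/(12.5·27.8) = 0.002878 K/W
ΣR = 3.491×10^-5 + 0.1138 + 0.1989 + 0.008554 + 0.002878 = 0.3242 K/W
Q = ΔT/ΣR = (244.4 K − 291.8 K)/0.3242 = -146.2 W
From the inner boundary to the phenolic foam/fibreglass batt interface, ΣR_partial = 0.1138 K/W.
T_interface = T_in − Q·ΣR_partial = 244.4 K − (-146.2)(0.1138) = 261.0 K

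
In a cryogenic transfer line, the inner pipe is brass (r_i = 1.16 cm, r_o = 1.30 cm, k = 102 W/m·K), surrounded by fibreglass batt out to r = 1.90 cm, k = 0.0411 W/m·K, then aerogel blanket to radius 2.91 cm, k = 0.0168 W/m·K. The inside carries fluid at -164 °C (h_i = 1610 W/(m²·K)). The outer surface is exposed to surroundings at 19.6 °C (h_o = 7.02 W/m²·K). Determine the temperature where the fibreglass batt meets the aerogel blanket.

Treat each layer as a resistance in series:
  R'_conv,in = 1/(2πr h) = 1/(2π·0.0116·1610) = 0.008522 m·K/W
  R'_brass = ln(0.0130/0.0116)/(2πk) = 0.1139/(2π·102) = 1.778×10^-4 m·K/W
  R'_fibreglass batt = ln(0.0190/0.0130)/(2πk) = 0.3795/(2π·0.0411) = 1.470 m·K/W
  R'_aerogel blanket = ln(0.0291/0.0190)/(2πk) = 0.4263/(2π·0.0168) = 4.039 m·K/W
  R'_conv,out = 1/(2πr h) = 1/(2π·0.0291·7.02) = 0.7791 m·K/W
ΣR = 0.008522 + 1.778×10^-4 + 1.470 + 4.039 + 0.7791 = 6.297 m·K/W
Q' = ΔT/ΣR = (-164 °C − 19.6 °C)/6.297 = -29.16 W/m
From the inner boundary to the fibreglass batt/aerogel blanket interface, ΣR_partial = 1.479 m·K/W.
T_interface = T_in − Q'·ΣR_partial = -164 °C − (-29.16)(1.479) = -121 °C

T = -121 °C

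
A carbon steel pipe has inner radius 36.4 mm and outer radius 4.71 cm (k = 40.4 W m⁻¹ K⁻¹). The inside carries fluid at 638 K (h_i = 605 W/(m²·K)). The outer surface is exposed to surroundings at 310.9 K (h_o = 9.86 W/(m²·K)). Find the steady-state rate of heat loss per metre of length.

Resistance network (inner→outer):
  R'_conv,in = 1/(2πr h) = 1/(2π·0.0364·605) = 0.007227 m·K/W
  R'_carbon steel = ln(0.0471/0.0364)/(2πk) = 0.2577/(2π·40.4) = 0.001015 m·K/W
  R'_conv,out = 1/(2πr h) = 1/(2π·0.0471·9.86) = 0.3427 m·K/W
ΣR = 0.007227 + 0.001015 + 0.3427 = 0.3509 m·K/W
Q' = ΔT/ΣR = (638 K − 310.9 K)/0.3509 = 932 W/m

Q' = 932 W/m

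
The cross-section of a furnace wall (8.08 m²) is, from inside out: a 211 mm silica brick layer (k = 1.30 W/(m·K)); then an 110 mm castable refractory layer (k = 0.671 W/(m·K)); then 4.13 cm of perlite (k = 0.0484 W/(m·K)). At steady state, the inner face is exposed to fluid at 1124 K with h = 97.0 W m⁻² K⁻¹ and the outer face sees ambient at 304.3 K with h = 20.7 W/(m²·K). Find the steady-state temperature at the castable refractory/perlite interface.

T = 901 K

Treat each layer as a resistance in series:
  R_conv,in = 1/(hA) = 1/(97.0·8.08) = 0.001276 K/W
  R_silica brick = L/(kA) = 0.211/(1.30·8.08) = 0.02009 K/W
  R_castable refractory = L/(kA) = 0.110/(0.671·8.08) = 0.02029 K/W
  R_perlite = L/(kA) = 0.0413/(0.0484·8.08) = 0.1056 K/W
  R_conv,out = 1/(hA) = 1/(20.7·8.08) = 0.005979 K/W
ΣR = 0.001276 + 0.02009 + 0.02029 + 0.1056 + 0.005979 = 0.1532 K/W
Q = ΔT/ΣR = (1124 K − 304.3 K)/0.1532 = 5351 W
From the inner boundary to the castable refractory/perlite interface, ΣR_partial = 0.04166 K/W.
T_interface = T_in − Q·ΣR_partial = 1124 K − (5351)(0.04166) = 901 K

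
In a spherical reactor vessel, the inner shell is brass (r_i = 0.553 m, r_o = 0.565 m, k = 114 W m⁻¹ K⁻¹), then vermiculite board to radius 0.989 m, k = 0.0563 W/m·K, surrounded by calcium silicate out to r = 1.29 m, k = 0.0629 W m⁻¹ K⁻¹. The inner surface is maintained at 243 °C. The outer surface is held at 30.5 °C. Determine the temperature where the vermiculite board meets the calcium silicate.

T = 76.8 °C

Series thermal resistances, inner to outer:
  R_brass = (1/0.553 − 1/0.565)/(4πk) = 0.03841/(4π·114) = 2.681×10^-5 K/W
  R_vermiculite board = (1/0.565 − 1/0.989)/(4πk) = 0.7588/(4π·0.0563) = 1.073 K/W
  R_calcium silicate = (1/0.989 − 1/1.29)/(4πk) = 0.2359/(4π·0.0629) = 0.2985 K/W
ΣR = 2.681×10^-5 + 1.073 + 0.2985 = 1.372 K/W
Q = ΔT/ΣR = (243 °C − 30.5 °C)/1.372 = 154.9 W
From the inner boundary to the vermiculite board/calcium silicate interface, ΣR_partial = 1.073 K/W.
T_interface = T_in − Q·ΣR_partial = 243 °C − (154.9)(1.073) = 76.8 °C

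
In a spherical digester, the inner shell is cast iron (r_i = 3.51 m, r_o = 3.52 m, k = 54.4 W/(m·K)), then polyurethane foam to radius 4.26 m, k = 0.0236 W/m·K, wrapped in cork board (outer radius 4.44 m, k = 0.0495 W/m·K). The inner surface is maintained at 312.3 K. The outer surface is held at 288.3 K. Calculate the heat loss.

Resistance network (inner→outer):
  R_cast iron = (1/3.51 − 1/3.52)/(4πk) = 8.094×10^-4/(4π·54.4) = 1.184×10^-6 K/W
  R_polyurethane foam = (1/3.52 − 1/4.26)/(4πk) = 0.04935/(4π·0.0236) = 0.1664 K/W
  R_cork board = (1/4.26 − 1/4.44)/(4πk) = 0.009517/(4π·0.0495) = 0.01530 K/W
ΣR = 1.184×10^-6 + 0.1664 + 0.01530 = 0.1817 K/W
Q = ΔT/ΣR = (312.3 K − 288.3 K)/0.1817 = 132 W

Q = 132 W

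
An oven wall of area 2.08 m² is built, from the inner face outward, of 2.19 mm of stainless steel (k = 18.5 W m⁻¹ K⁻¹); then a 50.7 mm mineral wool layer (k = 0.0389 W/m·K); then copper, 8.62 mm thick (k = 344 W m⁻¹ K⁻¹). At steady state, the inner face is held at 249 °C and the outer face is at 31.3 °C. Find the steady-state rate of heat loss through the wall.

Q = 347 W

Series thermal resistances, inner to outer:
  R_stainless steel = L/(kA) = 0.00219/(18.5·2.08) = 5.691×10^-5 K/W
  R_mineral wool = L/(kA) = 0.0507/(0.0389·2.08) = 0.6266 K/W
  R_copper = L/(kA) = 0.00862/(344·2.08) = 1.205×10^-5 K/W
ΣR = 5.691×10^-5 + 0.6266 + 1.205×10^-5 = 0.6267 K/W
Q = ΔT/ΣR = (249 °C − 31.3 °C)/0.6267 = 347 W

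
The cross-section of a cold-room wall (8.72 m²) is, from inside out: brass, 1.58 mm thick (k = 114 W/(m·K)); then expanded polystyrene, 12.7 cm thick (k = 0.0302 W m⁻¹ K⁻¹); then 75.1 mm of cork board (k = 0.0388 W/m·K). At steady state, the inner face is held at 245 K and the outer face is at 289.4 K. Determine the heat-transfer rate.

Resistance network (inner→outer):
  R_brass = L/(kA) = 0.00158/(114·8.72) = 1.589×10^-6 K/W
  R_expanded polystyrene = L/(kA) = 0.127/(0.0302·8.72) = 0.4823 K/W
  R_cork board = L/(kA) = 0.0751/(0.0388·8.72) = 0.2220 K/W
ΣR = 1.589×10^-6 + 0.4823 + 0.2220 = 0.7043 K/W
Q = ΔT/ΣR = (245 K − 289.4 K)/0.7043 = -63.0 W
(Negative Q ⇒ heat flows inward; heat gain = 63.0 W.)

Q = 63.0 W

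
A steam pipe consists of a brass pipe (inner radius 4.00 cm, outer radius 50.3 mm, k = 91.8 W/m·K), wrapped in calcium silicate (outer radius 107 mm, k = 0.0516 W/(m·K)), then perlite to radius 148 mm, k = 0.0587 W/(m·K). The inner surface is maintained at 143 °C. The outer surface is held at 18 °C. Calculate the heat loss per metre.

Q' = 39.0 W/m

Series thermal resistances, inner to outer:
  R'_brass = ln(0.0503/0.0400)/(2πk) = 0.2291/(2π·91.8) = 3.972×10^-4 m·K/W
  R'_calcium silicate = ln(0.107/0.0503)/(2πk) = 0.7548/(2π·0.0516) = 2.328 m·K/W
  R'_perlite = ln(0.148/0.107)/(2πk) = 0.3244/(2π·0.0587) = 0.8795 m·K/W
ΣR = 3.972×10^-4 + 2.328 + 0.8795 = 3.208 m·K/W
Q' = ΔT/ΣR = (143 °C − 18 °C)/3.208 = 39.0 W/m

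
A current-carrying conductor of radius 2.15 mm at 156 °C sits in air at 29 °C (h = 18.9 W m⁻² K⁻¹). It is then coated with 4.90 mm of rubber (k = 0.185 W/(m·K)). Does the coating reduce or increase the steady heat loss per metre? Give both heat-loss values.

increases: 32.4 → 57.3 W/m

Critical radius for a cylinder: r_cr = k/h = 0.00979 m = 0.979 cm.
Outer radius after coating: r₂ = 0.00215 + 0.00490 = 0.00705 m.
Since r₁ < r_cr and r₂ ≤ r_cr, the coating moves toward the maximum at r_cr — heat loss rises.
Bare: R = 1/(2πr₁h) = 3.917 m·K/W; Q = 127/3.917 = 32.4 W/m.
Coated: R = R_cond + R_conv = 2.216 m·K/W; Q = 127/2.216 = 57.3 W/m.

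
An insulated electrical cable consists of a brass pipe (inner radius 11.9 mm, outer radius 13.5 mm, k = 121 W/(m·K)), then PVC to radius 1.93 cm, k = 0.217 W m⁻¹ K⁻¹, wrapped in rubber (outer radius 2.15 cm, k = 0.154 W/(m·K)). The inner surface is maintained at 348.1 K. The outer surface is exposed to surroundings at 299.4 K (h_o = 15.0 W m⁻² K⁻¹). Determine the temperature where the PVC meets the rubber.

Treat each layer as a resistance in series:
  R'_brass = ln(0.0135/0.0119)/(2πk) = 0.1262/(2π·121) = 1.659×10^-4 m·K/W
  R'_PVC = ln(0.0193/0.0135)/(2πk) = 0.3574/(2π·0.217) = 0.2621 m·K/W
  R'_rubber = ln(0.0215/0.0193)/(2πk) = 0.1079/(2π·0.154) = 0.1116 m·K/W
  R'_conv,out = 1/(2πr h) = 1/(2π·0.0215·15.0) = 0.4935 m·K/W
ΣR = 1.659×10^-4 + 0.2621 + 0.1116 + 0.4935 = 0.8674 m·K/W
Q' = ΔT/ΣR = (348.1 K − 299.4 K)/0.8674 = 56.14 W/m
From the inner boundary to the PVC/rubber interface, ΣR_partial = 0.2623 m·K/W.
T_interface = T_in − Q'·ΣR_partial = 348.1 K − (56.14)(0.2623) = 333.4 K

T = 333.4 K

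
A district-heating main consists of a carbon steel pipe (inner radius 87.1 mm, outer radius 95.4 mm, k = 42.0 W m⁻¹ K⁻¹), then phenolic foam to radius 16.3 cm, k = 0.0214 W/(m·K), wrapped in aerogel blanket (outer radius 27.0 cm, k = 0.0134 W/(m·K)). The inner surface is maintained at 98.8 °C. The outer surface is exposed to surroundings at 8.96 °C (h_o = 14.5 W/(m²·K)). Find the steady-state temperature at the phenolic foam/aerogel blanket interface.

T = 63.1 °C

Treat each layer as a resistance in series:
  R'_carbon steel = ln(0.0954/0.0871)/(2πk) = 0.09102/(2π·42.0) = 3.449×10^-4 m·K/W
  R'_phenolic foam = ln(0.163/0.0954)/(2πk) = 0.5357/(2π·0.0214) = 3.984 m·K/W
  R'_aerogel blanket = ln(0.270/0.163)/(2πk) = 0.5047/(2π·0.0134) = 5.994 m·K/W
  R'_conv,out = 1/(2πr h) = 1/(2π·0.270·14.5) = 0.04065 m·K/W
ΣR = 3.449×10^-4 + 3.984 + 5.994 + 0.04065 = 10.02 m·K/W
Q' = ΔT/ΣR = (98.8 °C − 8.96 °C)/10.02 = 8.966 W/m
From the inner boundary to the phenolic foam/aerogel blanket interface, ΣR_partial = 3.984 m·K/W.
T_interface = T_in − Q'·ΣR_partial = 98.8 °C − (8.966)(3.984) = 63.1 °C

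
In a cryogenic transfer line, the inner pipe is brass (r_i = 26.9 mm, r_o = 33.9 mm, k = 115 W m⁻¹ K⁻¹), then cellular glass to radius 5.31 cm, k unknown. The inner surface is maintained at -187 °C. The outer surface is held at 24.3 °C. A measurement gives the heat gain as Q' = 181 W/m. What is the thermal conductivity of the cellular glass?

k = 0.0612 W/m·K

ΣR = ΔT/Q' = |-187 − 24.3|/181 = 1.167 m·K/W
Known resistances:
  R'_brass = ln(0.0339/0.0269)/(2πk) = 0.2313/(2π·115) = 3.201×10^-4 m·K/W
R_cellular glass = ΣR − ΣR_known = 1.167 − 3.201×10^-4 = 1.167 m·K/W
ln(r₂/r₁)/(2πk) = 1.167 ⇒ k = 0.4488/(2π·1.167) = 0.0612 W/m·K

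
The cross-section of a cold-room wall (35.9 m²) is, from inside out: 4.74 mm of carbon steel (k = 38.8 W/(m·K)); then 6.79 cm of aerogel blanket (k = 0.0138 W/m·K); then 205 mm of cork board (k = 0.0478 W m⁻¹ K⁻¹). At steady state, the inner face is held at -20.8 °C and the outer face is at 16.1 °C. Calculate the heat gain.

Q = 144 W

Series thermal resistances, inner to outer:
  R_carbon steel = L/(kA) = 0.00474/(38.8·35.9) = 3.403×10^-6 K/W
  R_aerogel blanket = L/(kA) = 0.0679/(0.0138·35.9) = 0.1371 K/W
  R_cork board = L/(kA) = 0.205/(0.0478·35.9) = 0.1195 K/W
ΣR = 3.403×10^-6 + 0.1371 + 0.1195 = 0.2566 K/W
Q = ΔT/ΣR = (-20.8 °C − 16.1 °C)/0.2566 = -144 W
(Negative Q ⇒ heat flows inward; heat gain = 144 W.)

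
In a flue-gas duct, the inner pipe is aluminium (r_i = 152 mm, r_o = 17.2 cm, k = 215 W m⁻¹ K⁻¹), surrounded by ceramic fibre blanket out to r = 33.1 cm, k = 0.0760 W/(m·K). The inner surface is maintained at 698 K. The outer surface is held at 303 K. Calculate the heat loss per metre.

Q' = 288 W/m

Resistance network (inner→outer):
  R'_aluminium = ln(0.172/0.152)/(2πk) = 0.1236/(2π·215) = 9.151×10^-5 m·K/W
  R'_ceramic fibre blanket = ln(0.331/0.172)/(2πk) = 0.6546/(2π·0.0760) = 1.371 m·K/W
ΣR = 9.151×10^-5 + 1.371 = 1.371 m·K/W
Q' = ΔT/ΣR = (698 K − 303 K)/1.371 = 288 W/m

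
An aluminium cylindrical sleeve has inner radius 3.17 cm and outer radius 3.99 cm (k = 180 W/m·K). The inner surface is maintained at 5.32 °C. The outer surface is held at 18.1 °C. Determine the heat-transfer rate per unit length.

Q' = 2πk·ΔT/ln(r₂/r₁) = 2π × 180 × 12.78 / ln(0.0399/0.0317) = 62800 W/m

Q' = 62.8 kW/m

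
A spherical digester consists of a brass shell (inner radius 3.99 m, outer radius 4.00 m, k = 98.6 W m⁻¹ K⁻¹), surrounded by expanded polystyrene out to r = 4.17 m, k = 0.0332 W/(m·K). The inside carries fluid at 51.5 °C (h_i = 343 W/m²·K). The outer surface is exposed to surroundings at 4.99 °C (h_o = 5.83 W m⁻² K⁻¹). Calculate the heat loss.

Q = 1840 W

Resistance network (inner→outer):
  R_conv,in = 1/(4πr²h) = 1/(4π·3.99²·343) = 1.457×10^-5 K/W
  R_brass = (1/3.99 − 1/4.00)/(4πk) = 6.266×10^-4/(4π·98.6) = 5.057×10^-7 K/W
  R_expanded polystyrene = (1/4.00 − 1/4.17)/(4πk) = 0.01019/(4π·0.0332) = 0.02443 K/W
  R_conv,out = 1/(4πr²h) = 1/(4π·4.17²·5.83) = 7.850×10^-4 K/W
ΣR = 1.457×10^-5 + 5.057×10^-7 + 0.02443 + 7.850×10^-4 = 0.02523 K/W
Q = ΔT/ΣR = (51.5 °C − 4.99 °C)/0.02523 = 1840 W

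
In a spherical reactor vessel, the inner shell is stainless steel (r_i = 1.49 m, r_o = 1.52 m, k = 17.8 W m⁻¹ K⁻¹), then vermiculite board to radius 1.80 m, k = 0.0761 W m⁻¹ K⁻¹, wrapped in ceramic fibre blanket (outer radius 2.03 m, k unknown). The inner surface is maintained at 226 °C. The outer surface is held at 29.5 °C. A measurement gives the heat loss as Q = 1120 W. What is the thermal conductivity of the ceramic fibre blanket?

ΣR = ΔT/Q = |226 − 29.5|/1120 = 0.1754 K/W
Known resistances:
  R_stainless steel = (1/1.49 − 1/1.52)/(4πk) = 0.01325/(4π·17.8) = 5.922×10^-5 K/W
  R_vermiculite board = (1/1.52 − 1/1.80)/(4πk) = 0.1023/(4π·0.0761) = 0.1070 K/W
R_ceramic fibre blanket = ΣR − ΣR_known = 0.1754 − 0.1071 = 0.06830 K/W
(1/r₁−1/r₂)/(4πk) = 0.06830 ⇒ k = 0.06294/(4π·0.06830) = 0.0733 W/m·K

k = 0.0733 W/m·K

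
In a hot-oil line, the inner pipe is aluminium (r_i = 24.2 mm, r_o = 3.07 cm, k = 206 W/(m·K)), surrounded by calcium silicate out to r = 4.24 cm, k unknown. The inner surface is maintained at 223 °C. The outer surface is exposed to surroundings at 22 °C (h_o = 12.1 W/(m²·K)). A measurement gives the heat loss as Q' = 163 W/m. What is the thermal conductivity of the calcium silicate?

ΣR = ΔT/Q' = |223 − 22|/163 = 1.233 m·K/W
Known resistances:
  R'_aluminium = ln(0.0307/0.0242)/(2πk) = 0.2379/(2π·206) = 1.838×10^-4 m·K/W
  R'_conv,out = 1/(2πr h) = 1/(2π·0.0424·12.1) = 0.3102 m·K/W
R_calcium silicate = ΣR − ΣR_known = 1.233 − 0.3104 = 0.9226 m·K/W
ln(r₂/r₁)/(2πk) = 0.9226 ⇒ k = 0.3229/(2π·0.9226) = 0.0557 W/m·K

k = 0.0557 W/m·K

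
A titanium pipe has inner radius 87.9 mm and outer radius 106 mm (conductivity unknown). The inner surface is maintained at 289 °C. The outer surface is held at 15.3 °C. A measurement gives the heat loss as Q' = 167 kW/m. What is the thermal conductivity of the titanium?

k = 18.2 W/m·K

ΣR = ΔT/Q' = |289 − 15.3|/1.67×10^5 = 0.001639 m·K/W
ln(r₂/r₁)/(2πk) = 0.001639 ⇒ k = 0.1872/(2π·0.001639) = 18.2 W/m·K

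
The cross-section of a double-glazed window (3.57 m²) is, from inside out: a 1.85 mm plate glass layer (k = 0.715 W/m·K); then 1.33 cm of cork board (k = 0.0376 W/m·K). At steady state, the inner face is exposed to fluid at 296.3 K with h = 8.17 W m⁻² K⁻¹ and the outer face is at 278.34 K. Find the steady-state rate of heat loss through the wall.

Treat each layer as a resistance in series:
  R_conv,in = 1/(hA) = 1/(8.17·3.57) = 0.03429 K/W
  R_plate glass = L/(kA) = 0.00185/(0.715·3.57) = 7.248×10^-4 K/W
  R_cork board = L/(kA) = 0.0133/(0.0376·3.57) = 0.09908 K/W
ΣR = 0.03429 + 7.248×10^-4 + 0.09908 = 0.1341 K/W
Q = ΔT/ΣR = (296.3 K − 278.34 K)/0.1341 = 134 W

Q = 134 W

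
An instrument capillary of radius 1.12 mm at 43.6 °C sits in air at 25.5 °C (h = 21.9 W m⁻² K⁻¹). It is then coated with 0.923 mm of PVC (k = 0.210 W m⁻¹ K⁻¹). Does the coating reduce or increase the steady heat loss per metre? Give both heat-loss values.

Critical radius for a cylinder: r_cr = k/h = 0.00959 m = 0.959 cm.
Outer radius after coating: r₂ = 0.00112 + 9.23×10^-4 = 0.002043 m.
Since r₁ < r_cr and r₂ ≤ r_cr, the coating moves toward the maximum at r_cr — heat loss rises.
Bare: R = 1/(2πr₁h) = 6.489 m·K/W; Q = 18.1/6.489 = 2.79 W/m.
Coated: R = R_cond + R_conv = 4.013 m·K/W; Q = 18.1/4.013 = 4.51 W/m.

increases: 2.79 → 4.51 W/m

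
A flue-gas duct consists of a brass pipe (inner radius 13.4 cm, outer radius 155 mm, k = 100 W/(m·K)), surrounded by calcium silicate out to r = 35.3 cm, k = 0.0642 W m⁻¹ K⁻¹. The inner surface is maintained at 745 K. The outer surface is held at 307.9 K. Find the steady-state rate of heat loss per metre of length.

Resistance network (inner→outer):
  R'_brass = ln(0.155/0.134)/(2πk) = 0.1456/(2π·100) = 2.317×10^-4 m·K/W
  R'_calcium silicate = ln(0.353/0.155)/(2πk) = 0.8230/(2π·0.0642) = 2.040 m·K/W
ΣR = 2.317×10^-4 + 2.040 = 2.040 m·K/W
Q' = ΔT/ΣR = (745 K − 307.9 K)/2.040 = 214 W/m

Q' = 214 W/m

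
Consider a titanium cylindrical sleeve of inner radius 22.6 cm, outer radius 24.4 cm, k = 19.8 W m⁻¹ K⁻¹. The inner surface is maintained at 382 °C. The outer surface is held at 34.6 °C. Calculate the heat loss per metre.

Q' = 2πk·ΔT/ln(r₂/r₁) = 2π × 19.8 × 347.4 / ln(0.244/0.226) = 5.64×10^5 W/m

Q' = 5.64×10^5 W/m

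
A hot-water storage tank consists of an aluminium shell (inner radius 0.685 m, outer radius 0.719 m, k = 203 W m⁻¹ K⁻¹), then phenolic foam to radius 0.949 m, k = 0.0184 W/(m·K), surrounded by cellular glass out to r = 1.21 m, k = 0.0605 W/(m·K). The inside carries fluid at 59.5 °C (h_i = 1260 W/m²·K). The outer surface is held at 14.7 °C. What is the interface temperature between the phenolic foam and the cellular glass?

T = 22.3 °C

Resistance network (inner→outer):
  R_conv,in = 1/(4πr²h) = 1/(4π·0.685²·1260) = 1.346×10^-4 K/W
  R_aluminium = (1/0.685 − 1/0.719)/(4πk) = 0.06903/(4π·203) = 2.706×10^-5 K/W
  R_phenolic foam = (1/0.719 − 1/0.949)/(4πk) = 0.3371/(4π·0.0184) = 1.458 K/W
  R_cellular glass = (1/0.949 − 1/1.21)/(4πk) = 0.2273/(4π·0.0605) = 0.2990 K/W
ΣR = 1.346×10^-4 + 2.706×10^-5 + 1.458 + 0.2990 = 1.757 K/W
Q = ΔT/ΣR = (59.5 °C − 14.7 °C)/1.757 = 25.50 W
From the inner boundary to the phenolic foam/cellular glass interface, ΣR_partial = 1.458 K/W.
T_interface = T_in − Q·ΣR_partial = 59.5 °C − (25.50)(1.458) = 22.3 °C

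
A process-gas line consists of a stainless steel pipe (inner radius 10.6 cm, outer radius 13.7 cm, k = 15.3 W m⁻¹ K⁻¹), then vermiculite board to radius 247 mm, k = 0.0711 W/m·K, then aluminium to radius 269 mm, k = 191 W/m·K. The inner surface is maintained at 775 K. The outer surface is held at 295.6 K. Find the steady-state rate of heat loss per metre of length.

Q' = 363 W/m

Resistance network (inner→outer):
  R'_stainless steel = ln(0.137/0.106)/(2πk) = 0.2565/(2π·15.3) = 0.002669 m·K/W
  R'_vermiculite board = ln(0.247/0.137)/(2πk) = 0.5894/(2π·0.0711) = 1.319 m·K/W
  R'_aluminium = ln(0.269/0.247)/(2πk) = 0.08532/(2π·191) = 7.110×10^-5 m·K/W
ΣR = 0.002669 + 1.319 + 7.110×10^-5 = 1.322 m·K/W
Q' = ΔT/ΣR = (775 K − 295.6 K)/1.322 = 363 W/m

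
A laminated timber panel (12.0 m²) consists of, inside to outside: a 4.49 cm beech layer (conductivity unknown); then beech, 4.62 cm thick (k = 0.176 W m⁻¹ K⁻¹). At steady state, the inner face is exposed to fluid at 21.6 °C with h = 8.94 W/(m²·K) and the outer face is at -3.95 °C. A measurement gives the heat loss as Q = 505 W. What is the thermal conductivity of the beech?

ΣR = ΔT/Q = |21.6 − -3.95|/505 = 0.05059 K/W
Known resistances:
  R_conv,in = 1/(hA) = 1/(8.94·12.0) = 0.009321 K/W
  R_beech = L/(kA) = 0.0462/(0.176·12.0) = 0.02187 K/W
R_beech = ΣR − ΣR_known = 0.05059 − 0.03119 = 0.01940 K/W
L/(kA) = 0.01940 ⇒ k = 0.0449/(0.01940·12.0) = 0.193 W/m·K

k = 0.193 W/m·K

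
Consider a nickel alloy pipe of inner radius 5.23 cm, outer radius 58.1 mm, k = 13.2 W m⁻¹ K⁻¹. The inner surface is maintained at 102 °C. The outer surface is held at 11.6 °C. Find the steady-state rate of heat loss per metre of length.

Q' = 71.3 kW/m

Q' = 2πk·ΔT/ln(r₂/r₁) = 2π × 13.2 × 90.4 / ln(0.0581/0.0523) = 71300 W/m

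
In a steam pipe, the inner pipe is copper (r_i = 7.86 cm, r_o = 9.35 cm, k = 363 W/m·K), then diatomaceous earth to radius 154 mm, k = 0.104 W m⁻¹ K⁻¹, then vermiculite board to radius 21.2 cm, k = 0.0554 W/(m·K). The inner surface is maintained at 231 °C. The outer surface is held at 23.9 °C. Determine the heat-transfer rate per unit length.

Series thermal resistances, inner to outer:
  R'_copper = ln(0.0935/0.0786)/(2πk) = 0.1736/(2π·363) = 7.611×10^-5 m·K/W
  R'_diatomaceous earth = ln(0.154/0.0935)/(2πk) = 0.4990/(2π·0.104) = 0.7636 m·K/W
  R'_vermiculite board = ln(0.212/0.154)/(2πk) = 0.3196/(2π·0.0554) = 0.9183 m·K/W
ΣR = 7.611×10^-5 + 0.7636 + 0.9183 = 1.682 m·K/W
Q' = ΔT/ΣR = (231 °C − 23.9 °C)/1.682 = 123 W/m

Q' = 123 W/m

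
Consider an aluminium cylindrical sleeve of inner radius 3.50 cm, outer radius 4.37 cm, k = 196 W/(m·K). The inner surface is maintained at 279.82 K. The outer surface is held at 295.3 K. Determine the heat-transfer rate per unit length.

Q' = 2πk·ΔT/ln(r₂/r₁) = 2π × 196 × 15.48 / ln(0.0437/0.0350) = 85900 W/m

Q' = 85900 W/m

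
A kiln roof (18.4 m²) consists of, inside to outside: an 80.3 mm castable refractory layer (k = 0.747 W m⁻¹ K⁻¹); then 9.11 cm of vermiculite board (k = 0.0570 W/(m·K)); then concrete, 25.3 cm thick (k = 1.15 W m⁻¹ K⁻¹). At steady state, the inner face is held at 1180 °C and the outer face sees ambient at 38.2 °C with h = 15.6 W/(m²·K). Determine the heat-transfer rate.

Q = 10.6 kW

Resistance network (inner→outer):
  R_castable refractory = L/(kA) = 0.0803/(0.747·18.4) = 0.005842 K/W
  R_vermiculite board = L/(kA) = 0.0911/(0.0570·18.4) = 0.08686 K/W
  R_concrete = L/(kA) = 0.253/(1.15·18.4) = 0.01196 K/W
  R_conv,out = 1/(hA) = 1/(15.6·18.4) = 0.003484 K/W
ΣR = 0.005842 + 0.08686 + 0.01196 + 0.003484 = 0.1081 K/W
Q = ΔT/ΣR = (1180 °C − 38.2 °C)/0.1081 = 10600 W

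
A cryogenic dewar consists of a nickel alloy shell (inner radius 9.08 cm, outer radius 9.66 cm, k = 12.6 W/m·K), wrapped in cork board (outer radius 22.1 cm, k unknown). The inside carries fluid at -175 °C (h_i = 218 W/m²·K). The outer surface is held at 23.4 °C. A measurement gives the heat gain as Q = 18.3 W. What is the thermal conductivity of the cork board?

k = 0.0430 W/m·K

ΣR = ΔT/Q = |-175 − 23.4|/18.3 = 10.84 K/W
Known resistances:
  R_conv,in = 1/(4πr²h) = 1/(4π·0.0908²·218) = 0.04428 K/W
  R_nickel alloy = (1/0.0908 − 1/0.0966)/(4πk) = 0.6612/(4π·12.6) = 0.004176 K/W
R_cork board = ΣR − ΣR_known = 10.84 − 0.04846 = 10.79 K/W
(1/r₁−1/r₂)/(4πk) = 10.79 ⇒ k = 5.827/(4π·10.79) = 0.0430 W/m·K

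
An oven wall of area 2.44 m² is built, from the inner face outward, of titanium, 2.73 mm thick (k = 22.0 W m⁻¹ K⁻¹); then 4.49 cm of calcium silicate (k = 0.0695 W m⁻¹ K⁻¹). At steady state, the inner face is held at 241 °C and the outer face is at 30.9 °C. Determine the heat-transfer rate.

Treat each layer as a resistance in series:
  R_titanium = L/(kA) = 0.00273/(22.0·2.44) = 5.086×10^-5 K/W
  R_calcium silicate = L/(kA) = 0.0449/(0.0695·2.44) = 0.2648 K/W
ΣR = 5.086×10^-5 + 0.2648 = 0.2649 K/W
Q = ΔT/ΣR = (241 °C − 30.9 °C)/0.2649 = 793 W

Q = 793 W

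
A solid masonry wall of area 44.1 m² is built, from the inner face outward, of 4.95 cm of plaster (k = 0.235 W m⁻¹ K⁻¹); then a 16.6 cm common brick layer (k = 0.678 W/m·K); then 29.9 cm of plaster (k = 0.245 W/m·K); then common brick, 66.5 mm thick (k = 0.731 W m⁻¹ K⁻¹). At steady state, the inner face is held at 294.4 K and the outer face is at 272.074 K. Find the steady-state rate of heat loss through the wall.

Q = 557 W

Treat each layer as a resistance in series:
  R_plaster = L/(kA) = 0.0495/(0.235·44.1) = 0.004776 K/W
  R_common brick = L/(kA) = 0.166/(0.678·44.1) = 0.005552 K/W
  R_plaster = L/(kA) = 0.299/(0.245·44.1) = 0.02767 K/W
  R_common brick = L/(kA) = 0.0665/(0.731·44.1) = 0.002063 K/W
ΣR = 0.004776 + 0.005552 + 0.02767 + 0.002063 = 0.04006 K/W
Q = ΔT/ΣR = (294.4 K − 272.074 K)/0.04006 = 557 W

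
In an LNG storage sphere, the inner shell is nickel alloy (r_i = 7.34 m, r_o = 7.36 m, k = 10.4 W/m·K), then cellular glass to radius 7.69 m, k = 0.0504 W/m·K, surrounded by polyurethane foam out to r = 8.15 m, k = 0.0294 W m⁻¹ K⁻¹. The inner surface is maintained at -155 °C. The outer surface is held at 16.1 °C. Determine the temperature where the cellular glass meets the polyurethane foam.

Treat each layer as a resistance in series:
  R_nickel alloy = (1/7.34 − 1/7.36)/(4πk) = 3.702×10^-4/(4π·10.4) = 2.833×10^-6 K/W
  R_cellular glass = (1/7.36 − 1/7.69)/(4πk) = 0.005831/(4π·0.0504) = 0.009206 K/W
  R_polyurethane foam = (1/7.69 − 1/8.15)/(4πk) = 0.007340/(4π·0.0294) = 0.01987 K/W
ΣR = 2.833×10^-6 + 0.009206 + 0.01987 = 0.02908 K/W
Q = ΔT/ΣR = (-155 °C − 16.1 °C)/0.02908 = -5884 W
From the inner boundary to the cellular glass/polyurethane foam interface, ΣR_partial = 0.009209 K/W.
T_interface = T_in − Q·ΣR_partial = -155 °C − (-5884)(0.009209) = -101 °C

T = -101 °C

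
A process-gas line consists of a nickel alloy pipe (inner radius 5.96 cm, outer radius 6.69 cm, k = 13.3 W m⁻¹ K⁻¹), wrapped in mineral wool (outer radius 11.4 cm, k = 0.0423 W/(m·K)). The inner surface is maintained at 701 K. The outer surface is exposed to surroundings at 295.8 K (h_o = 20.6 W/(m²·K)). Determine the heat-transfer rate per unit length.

Treat each layer as a resistance in series:
  R'_nickel alloy = ln(0.0669/0.0596)/(2πk) = 0.1155/(2π·13.3) = 0.001383 m·K/W
  R'_mineral wool = ln(0.114/0.0669)/(2πk) = 0.5330/(2π·0.0423) = 2.005 m·K/W
  R'_conv,out = 1/(2πr h) = 1/(2π·0.114·20.6) = 0.06777 m·K/W
ΣR = 0.001383 + 2.005 + 0.06777 = 2.074 m·K/W
Q' = ΔT/ΣR = (701 K − 295.8 K)/2.074 = 195 W/m

Q' = 195 W/m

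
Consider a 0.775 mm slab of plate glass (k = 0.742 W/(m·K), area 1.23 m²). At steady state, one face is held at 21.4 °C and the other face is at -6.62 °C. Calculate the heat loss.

Q = kA·ΔT/L = 0.742 × 1.23 × |21.4 °C − -6.62 °C| / 7.75×10^-4 = 33000 W

Q = 33.0 kW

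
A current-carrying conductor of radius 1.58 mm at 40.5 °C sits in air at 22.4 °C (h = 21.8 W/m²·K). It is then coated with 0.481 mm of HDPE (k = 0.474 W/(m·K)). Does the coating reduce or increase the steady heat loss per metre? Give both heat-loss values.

increases: 3.92 → 4.98 W/m

Critical radius for a cylinder: r_cr = k/h = 0.0217 m = 2.17 cm.
Outer radius after coating: r₂ = 0.00158 + 4.81×10^-4 = 0.002061 m.
Since r₁ < r_cr and r₂ ≤ r_cr, the coating moves toward the maximum at r_cr — heat loss rises.
Bare: R = 1/(2πr₁h) = 4.621 m·K/W; Q = 18.1/4.621 = 3.92 W/m.
Coated: R = R_cond + R_conv = 3.632 m·K/W; Q = 18.1/3.632 = 4.98 W/m.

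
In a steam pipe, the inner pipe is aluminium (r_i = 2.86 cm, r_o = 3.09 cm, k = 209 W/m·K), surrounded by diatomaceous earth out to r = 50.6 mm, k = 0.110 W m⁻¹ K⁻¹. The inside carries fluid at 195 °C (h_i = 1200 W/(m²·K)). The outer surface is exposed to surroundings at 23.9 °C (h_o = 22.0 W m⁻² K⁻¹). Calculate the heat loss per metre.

Treat each layer as a resistance in series:
  R'_conv,in = 1/(2πr h) = 1/(2π·0.0286·1200) = 0.004637 m·K/W
  R'_aluminium = ln(0.0309/0.0286)/(2πk) = 0.07735/(2π·209) = 5.890×10^-5 m·K/W
  R'_diatomaceous earth = ln(0.0506/0.0309)/(2πk) = 0.4932/(2π·0.110) = 0.7136 m·K/W
  R'_conv,out = 1/(2πr h) = 1/(2π·0.0506·22.0) = 0.1430 m·K/W
ΣR = 0.004637 + 5.890×10^-5 + 0.7136 + 0.1430 = 0.8613 m·K/W
Q' = ΔT/ΣR = (195 °C − 23.9 °C)/0.8613 = 199 W/m

Q' = 199 W/m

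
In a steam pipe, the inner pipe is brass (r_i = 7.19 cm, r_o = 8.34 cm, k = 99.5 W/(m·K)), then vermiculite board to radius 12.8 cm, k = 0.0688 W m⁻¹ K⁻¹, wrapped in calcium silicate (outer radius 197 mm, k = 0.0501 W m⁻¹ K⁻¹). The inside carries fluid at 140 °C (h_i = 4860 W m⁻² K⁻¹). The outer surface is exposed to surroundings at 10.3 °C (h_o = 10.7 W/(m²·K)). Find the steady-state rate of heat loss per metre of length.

Q' = 53.2 W/m

Treat each layer as a resistance in series:
  R'_conv,in = 1/(2πr h) = 1/(2π·0.0719·4860) = 4.555×10^-4 m·K/W
  R'_brass = ln(0.0834/0.0719)/(2πk) = 0.1484/(2π·99.5) = 2.373×10^-4 m·K/W
  R'_vermiculite board = ln(0.128/0.0834)/(2πk) = 0.4284/(2π·0.0688) = 0.9910 m·K/W
  R'_calcium silicate = ln(0.197/0.128)/(2πk) = 0.4312/(2π·0.0501) = 1.370 m·K/W
  R'_conv,out = 1/(2πr h) = 1/(2π·0.197·10.7) = 0.07550 m·K/W
ΣR = 4.555×10^-4 + 2.373×10^-4 + 0.9910 + 1.370 + 0.07550 = 2.437 m·K/W
Q' = ΔT/ΣR = (140 °C − 10.3 °C)/2.437 = 53.2 W/m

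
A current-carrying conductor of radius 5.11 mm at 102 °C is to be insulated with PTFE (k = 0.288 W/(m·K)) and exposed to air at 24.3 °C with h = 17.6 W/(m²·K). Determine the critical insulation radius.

r_cr = 1.64 cm

For a cylinder, r_cr = k_ins/h = 0.288/17.6 = 0.0164 m = 1.64 cm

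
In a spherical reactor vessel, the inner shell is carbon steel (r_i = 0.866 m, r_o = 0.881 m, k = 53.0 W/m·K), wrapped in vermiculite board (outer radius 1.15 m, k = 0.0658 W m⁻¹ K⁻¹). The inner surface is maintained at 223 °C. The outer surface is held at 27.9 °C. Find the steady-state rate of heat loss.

Series thermal resistances, inner to outer:
  R_carbon steel = (1/0.866 − 1/0.881)/(4πk) = 0.01966/(4π·53.0) = 2.952×10^-5 K/W
  R_vermiculite board = (1/0.881 − 1/1.15)/(4πk) = 0.2655/(4π·0.0658) = 0.3211 K/W
ΣR = 2.952×10^-5 + 0.3211 = 0.3211 K/W
Q = ΔT/ΣR = (223 °C − 27.9 °C)/0.3211 = 608 W

Q = 608 W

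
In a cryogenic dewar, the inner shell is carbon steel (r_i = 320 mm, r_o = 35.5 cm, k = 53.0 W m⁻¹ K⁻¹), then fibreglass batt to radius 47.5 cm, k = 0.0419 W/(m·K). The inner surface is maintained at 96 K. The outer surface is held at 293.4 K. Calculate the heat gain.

Resistance network (inner→outer):
  R_carbon steel = (1/0.320 − 1/0.355)/(4πk) = 0.3081/(4π·53.0) = 4.626×10^-4 K/W
  R_fibreglass batt = (1/0.355 − 1/0.475)/(4πk) = 0.7116/(4π·0.0419) = 1.352 K/W
ΣR = 4.626×10^-4 + 1.352 = 1.352 K/W
Q = ΔT/ΣR = (96 K − 293.4 K)/1.352 = -146 W
(Negative Q ⇒ heat flows inward; heat gain = 146 W.)

Q = 146 W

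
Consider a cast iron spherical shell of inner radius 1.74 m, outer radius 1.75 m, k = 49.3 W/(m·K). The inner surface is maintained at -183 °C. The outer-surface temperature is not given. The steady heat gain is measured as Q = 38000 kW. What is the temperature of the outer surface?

T_out = 18.4 °C

Series resistances:
  R_cast iron = (1/1.74 − 1/1.75)/(4πk) = 0.003284/(4π·49.3) = 5.301×10^-6 K/W
ΣR = 5.301×10^-6 K/W
ΔT = Q·ΣR = 3.80×10^7 × 5.301×10^-6 = 201.4 K
Heat flows inward, so T_out = T_in + ΔT = -183 + 201.4 = 18.4 °C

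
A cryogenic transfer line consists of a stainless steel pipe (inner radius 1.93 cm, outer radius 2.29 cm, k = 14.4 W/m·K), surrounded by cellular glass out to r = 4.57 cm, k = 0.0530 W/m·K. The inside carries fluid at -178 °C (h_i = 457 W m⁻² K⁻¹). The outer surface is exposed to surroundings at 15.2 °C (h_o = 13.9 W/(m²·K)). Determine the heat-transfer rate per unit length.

Q' = 82.4 W/m

Resistance network (inner→outer):
  R'_conv,in = 1/(2πr h) = 1/(2π·0.0193·457) = 0.01804 m·K/W
  R'_stainless steel = ln(0.0229/0.0193)/(2πk) = 0.1710/(2π·14.4) = 0.001890 m·K/W
  R'_cellular glass = ln(0.0457/0.0229)/(2πk) = 0.6910/(2π·0.0530) = 2.075 m·K/W
  R'_conv,out = 1/(2πr h) = 1/(2π·0.0457·13.9) = 0.2505 m·K/W
ΣR = 0.01804 + 0.001890 + 2.075 + 0.2505 = 2.345 m·K/W
Q' = ΔT/ΣR = (-178 °C − 15.2 °C)/2.345 = -82.4 W/m
(Negative Q' ⇒ heat flows inward; heat gain = 82.4 W/m.)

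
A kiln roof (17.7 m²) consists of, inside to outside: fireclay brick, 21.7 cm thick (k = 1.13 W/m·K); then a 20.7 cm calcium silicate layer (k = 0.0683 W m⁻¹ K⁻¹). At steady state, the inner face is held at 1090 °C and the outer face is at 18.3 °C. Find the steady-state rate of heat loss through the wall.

Q = 5890 W

Treat each layer as a resistance in series:
  R_fireclay brick = L/(kA) = 0.217/(1.13·17.7) = 0.01085 K/W
  R_calcium silicate = L/(kA) = 0.207/(0.0683·17.7) = 0.1712 K/W
ΣR = 0.01085 + 0.1712 = 0.1820 K/W
Q = ΔT/ΣR = (1090 °C − 18.3 °C)/0.1820 = 5890 W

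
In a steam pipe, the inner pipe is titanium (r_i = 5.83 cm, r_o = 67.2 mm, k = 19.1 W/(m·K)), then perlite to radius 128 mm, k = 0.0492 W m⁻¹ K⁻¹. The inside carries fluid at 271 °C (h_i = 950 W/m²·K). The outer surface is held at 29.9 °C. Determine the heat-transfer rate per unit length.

Q' = 115 W/m

Treat each layer as a resistance in series:
  R'_conv,in = 1/(2πr h) = 1/(2π·0.0583·950) = 0.002874 m·K/W
  R'_titanium = ln(0.0672/0.0583)/(2πk) = 0.1421/(2π·19.1) = 0.001184 m·K/W
  R'_perlite = ln(0.128/0.0672)/(2πk) = 0.6444/(2π·0.0492) = 2.084 m·K/W
ΣR = 0.002874 + 0.001184 + 2.084 = 2.088 m·K/W
Q' = ΔT/ΣR = (271 °C − 29.9 °C)/2.088 = 115 W/m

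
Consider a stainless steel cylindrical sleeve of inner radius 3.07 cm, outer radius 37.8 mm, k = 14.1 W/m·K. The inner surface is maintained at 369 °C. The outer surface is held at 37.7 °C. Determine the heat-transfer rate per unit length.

Q' = 1.41×10^5 W/m

Q' = 2πk·ΔT/ln(r₂/r₁) = 2π × 14.1 × 331.3 / ln(0.0378/0.0307) = 1.41×10^5 W/m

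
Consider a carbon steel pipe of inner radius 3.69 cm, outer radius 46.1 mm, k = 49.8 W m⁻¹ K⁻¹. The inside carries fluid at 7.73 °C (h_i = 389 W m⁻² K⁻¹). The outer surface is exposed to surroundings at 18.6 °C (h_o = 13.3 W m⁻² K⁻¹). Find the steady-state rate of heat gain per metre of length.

Series thermal resistances, inner to outer:
  R'_conv,in = 1/(2πr h) = 1/(2π·0.0369·389) = 0.01109 m·K/W
  R'_carbon steel = ln(0.0461/0.0369)/(2πk) = 0.2226/(2π·49.8) = 7.114×10^-4 m·K/W
  R'_conv,out = 1/(2πr h) = 1/(2π·0.0461·13.3) = 0.2596 m·K/W
ΣR = 0.01109 + 7.114×10^-4 + 0.2596 = 0.2714 m·K/W
Q' = ΔT/ΣR = (7.73 °C − 18.6 °C)/0.2714 = -40.1 W/m
(Negative Q' ⇒ heat flows inward; heat gain = 40.1 W/m.)

Q' = 40.1 W/m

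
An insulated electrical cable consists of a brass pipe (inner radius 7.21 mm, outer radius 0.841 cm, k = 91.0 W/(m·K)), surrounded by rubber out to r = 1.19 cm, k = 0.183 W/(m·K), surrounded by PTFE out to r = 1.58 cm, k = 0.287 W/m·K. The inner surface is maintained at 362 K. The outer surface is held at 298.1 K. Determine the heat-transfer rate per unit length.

Q' = 139 W/m

Resistance network (inner→outer):
  R'_brass = ln(0.00841/0.00721)/(2πk) = 0.1540/(2π·91.0) = 2.693×10^-4 m·K/W
  R'_rubber = ln(0.0119/0.00841)/(2πk) = 0.3471/(2π·0.183) = 0.3019 m·K/W
  R'_PTFE = ln(0.0158/0.0119)/(2πk) = 0.2835/(2π·0.287) = 0.1572 m·K/W
ΣR = 2.693×10^-4 + 0.3019 + 0.1572 = 0.4594 m·K/W
Q' = ΔT/ΣR = (362 K − 298.1 K)/0.4594 = 139 W/m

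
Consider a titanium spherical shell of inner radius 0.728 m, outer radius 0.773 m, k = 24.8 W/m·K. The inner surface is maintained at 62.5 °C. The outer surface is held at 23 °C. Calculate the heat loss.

Q = 4πk·ΔT/(1/r₁ − 1/r₂) = 4π × 24.8 × 39.5 / (1/0.728 − 1/0.773) = 1.54×10^5 W

Q = 1.54×10^5 W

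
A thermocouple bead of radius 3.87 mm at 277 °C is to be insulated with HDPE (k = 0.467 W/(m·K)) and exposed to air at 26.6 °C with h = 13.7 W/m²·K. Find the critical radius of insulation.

r_cr = 6.82 cm

For a sphere, r_cr = 2k_ins/h = 2·0.467/13.7 = 0.0682 m = 6.82 cm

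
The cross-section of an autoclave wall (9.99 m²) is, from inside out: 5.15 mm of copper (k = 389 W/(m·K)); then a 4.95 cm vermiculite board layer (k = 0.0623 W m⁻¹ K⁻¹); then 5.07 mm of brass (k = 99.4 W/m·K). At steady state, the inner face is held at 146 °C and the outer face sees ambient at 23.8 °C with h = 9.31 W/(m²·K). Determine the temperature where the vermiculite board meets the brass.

T = 38.4 °C

Resistance network (inner→outer):
  R_copper = L/(kA) = 0.00515/(389·9.99) = 1.325×10^-6 K/W
  R_vermiculite board = L/(kA) = 0.0495/(0.0623·9.99) = 0.07953 K/W
  R_brass = L/(kA) = 0.00507/(99.4·9.99) = 5.106×10^-6 K/W
  R_conv,out = 1/(hA) = 1/(9.31·9.99) = 0.01075 K/W
ΣR = 1.325×10^-6 + 0.07953 + 5.106×10^-6 + 0.01075 = 0.09029 K/W
Q = ΔT/ΣR = (146 °C − 23.8 °C)/0.09029 = 1353 W
From the inner boundary to the vermiculite board/brass interface, ΣR_partial = 0.07953 K/W.
T_interface = T_in − Q·ΣR_partial = 146 °C − (1353)(0.07953) = 38.4 °C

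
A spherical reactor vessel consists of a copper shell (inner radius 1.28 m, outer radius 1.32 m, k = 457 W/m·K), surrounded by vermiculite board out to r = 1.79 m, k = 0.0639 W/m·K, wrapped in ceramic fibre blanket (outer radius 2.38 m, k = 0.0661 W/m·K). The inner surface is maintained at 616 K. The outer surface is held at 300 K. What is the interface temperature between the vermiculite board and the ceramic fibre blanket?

T = 427 K

Series thermal resistances, inner to outer:
  R_copper = (1/1.28 − 1/1.32)/(4πk) = 0.02367/(4π·457) = 4.122×10^-6 K/W
  R_vermiculite board = (1/1.32 − 1/1.79)/(4πk) = 0.1989/(4π·0.0639) = 0.2477 K/W
  R_ceramic fibre blanket = (1/1.79 − 1/2.38)/(4πk) = 0.1385/(4π·0.0661) = 0.1667 K/W
ΣR = 4.122×10^-6 + 0.2477 + 0.1667 = 0.4144 K/W
Q = ΔT/ΣR = (616 K − 300 K)/0.4144 = 762.5 W
From the inner boundary to the vermiculite board/ceramic fibre blanket interface, ΣR_partial = 0.2477 K/W.
T_interface = T_in − Q·ΣR_partial = 616 K − (762.5)(0.2477) = 427 K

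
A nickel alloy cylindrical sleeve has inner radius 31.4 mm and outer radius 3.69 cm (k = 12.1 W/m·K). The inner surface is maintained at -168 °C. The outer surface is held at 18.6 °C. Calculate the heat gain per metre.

Q' = 87.9 kW/m

Q' = 2πk·ΔT/ln(r₂/r₁) = 2π × 12.1 × 186.6 / ln(0.0369/0.0314) = 87900 W/m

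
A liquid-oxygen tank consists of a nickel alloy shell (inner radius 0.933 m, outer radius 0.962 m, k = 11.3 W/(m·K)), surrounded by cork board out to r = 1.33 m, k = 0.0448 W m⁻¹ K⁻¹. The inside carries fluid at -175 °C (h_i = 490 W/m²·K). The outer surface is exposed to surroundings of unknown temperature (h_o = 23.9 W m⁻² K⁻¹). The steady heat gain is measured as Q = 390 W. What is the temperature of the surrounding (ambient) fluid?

Series resistances:
  R_conv,in = 1/(4πr²h) = 1/(4π·0.933²·490) = 1.866×10^-4 K/W
  R_nickel alloy = (1/0.933 − 1/0.962)/(4πk) = 0.03231/(4π·11.3) = 2.275×10^-4 K/W
  R_cork board = (1/0.962 − 1/1.33)/(4πk) = 0.2876/(4π·0.0448) = 0.5109 K/W
  R_conv,out = 1/(4πr²h) = 1/(4π·1.33²·23.9) = 0.001882 K/W
ΣR = 0.5132 K/W
ΔT = Q·ΣR = 390 × 0.5132 = 200.1 K
Heat flows inward, so T_out = T_in + ΔT = -175 + 200.1 = 25.1 °C

T_out = 25.1 °C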